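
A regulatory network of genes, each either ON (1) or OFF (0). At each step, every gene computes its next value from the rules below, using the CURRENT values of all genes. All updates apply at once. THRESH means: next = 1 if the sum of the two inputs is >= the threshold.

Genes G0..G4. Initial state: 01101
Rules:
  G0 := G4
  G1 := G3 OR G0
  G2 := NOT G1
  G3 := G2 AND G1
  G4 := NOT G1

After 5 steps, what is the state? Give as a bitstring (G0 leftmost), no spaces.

Step 1: G0=G4=1 G1=G3|G0=0|0=0 G2=NOT G1=NOT 1=0 G3=G2&G1=1&1=1 G4=NOT G1=NOT 1=0 -> 10010
Step 2: G0=G4=0 G1=G3|G0=1|1=1 G2=NOT G1=NOT 0=1 G3=G2&G1=0&0=0 G4=NOT G1=NOT 0=1 -> 01101
Step 3: G0=G4=1 G1=G3|G0=0|0=0 G2=NOT G1=NOT 1=0 G3=G2&G1=1&1=1 G4=NOT G1=NOT 1=0 -> 10010
Step 4: G0=G4=0 G1=G3|G0=1|1=1 G2=NOT G1=NOT 0=1 G3=G2&G1=0&0=0 G4=NOT G1=NOT 0=1 -> 01101
Step 5: G0=G4=1 G1=G3|G0=0|0=0 G2=NOT G1=NOT 1=0 G3=G2&G1=1&1=1 G4=NOT G1=NOT 1=0 -> 10010

10010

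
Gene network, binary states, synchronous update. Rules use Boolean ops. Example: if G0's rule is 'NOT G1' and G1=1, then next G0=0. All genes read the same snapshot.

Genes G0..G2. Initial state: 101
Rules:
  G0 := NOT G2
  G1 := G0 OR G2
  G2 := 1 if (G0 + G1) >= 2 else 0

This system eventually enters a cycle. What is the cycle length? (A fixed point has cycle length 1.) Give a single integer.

Step 0: 101
Step 1: G0=NOT G2=NOT 1=0 G1=G0|G2=1|1=1 G2=(1+0>=2)=0 -> 010
Step 2: G0=NOT G2=NOT 0=1 G1=G0|G2=0|0=0 G2=(0+1>=2)=0 -> 100
Step 3: G0=NOT G2=NOT 0=1 G1=G0|G2=1|0=1 G2=(1+0>=2)=0 -> 110
Step 4: G0=NOT G2=NOT 0=1 G1=G0|G2=1|0=1 G2=(1+1>=2)=1 -> 111
Step 5: G0=NOT G2=NOT 1=0 G1=G0|G2=1|1=1 G2=(1+1>=2)=1 -> 011
Step 6: G0=NOT G2=NOT 1=0 G1=G0|G2=0|1=1 G2=(0+1>=2)=0 -> 010
State from step 6 equals state from step 1 -> cycle length 5

Answer: 5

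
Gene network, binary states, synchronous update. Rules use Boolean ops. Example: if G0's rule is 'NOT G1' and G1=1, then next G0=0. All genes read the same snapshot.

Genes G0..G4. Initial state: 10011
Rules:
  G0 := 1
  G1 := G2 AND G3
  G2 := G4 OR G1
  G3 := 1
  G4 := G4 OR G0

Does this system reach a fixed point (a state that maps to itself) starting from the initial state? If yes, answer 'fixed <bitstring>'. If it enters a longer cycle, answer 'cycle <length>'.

Step 0: 10011
Step 1: G0=1(const) G1=G2&G3=0&1=0 G2=G4|G1=1|0=1 G3=1(const) G4=G4|G0=1|1=1 -> 10111
Step 2: G0=1(const) G1=G2&G3=1&1=1 G2=G4|G1=1|0=1 G3=1(const) G4=G4|G0=1|1=1 -> 11111
Step 3: G0=1(const) G1=G2&G3=1&1=1 G2=G4|G1=1|1=1 G3=1(const) G4=G4|G0=1|1=1 -> 11111
Fixed point reached at step 2: 11111

Answer: fixed 11111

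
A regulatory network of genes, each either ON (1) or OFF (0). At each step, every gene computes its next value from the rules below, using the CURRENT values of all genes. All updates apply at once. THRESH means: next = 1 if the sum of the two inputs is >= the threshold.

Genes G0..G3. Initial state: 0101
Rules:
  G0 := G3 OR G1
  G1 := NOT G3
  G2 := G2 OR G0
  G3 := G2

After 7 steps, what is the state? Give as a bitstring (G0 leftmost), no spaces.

Step 1: G0=G3|G1=1|1=1 G1=NOT G3=NOT 1=0 G2=G2|G0=0|0=0 G3=G2=0 -> 1000
Step 2: G0=G3|G1=0|0=0 G1=NOT G3=NOT 0=1 G2=G2|G0=0|1=1 G3=G2=0 -> 0110
Step 3: G0=G3|G1=0|1=1 G1=NOT G3=NOT 0=1 G2=G2|G0=1|0=1 G3=G2=1 -> 1111
Step 4: G0=G3|G1=1|1=1 G1=NOT G3=NOT 1=0 G2=G2|G0=1|1=1 G3=G2=1 -> 1011
Step 5: G0=G3|G1=1|0=1 G1=NOT G3=NOT 1=0 G2=G2|G0=1|1=1 G3=G2=1 -> 1011
Step 6: G0=G3|G1=1|0=1 G1=NOT G3=NOT 1=0 G2=G2|G0=1|1=1 G3=G2=1 -> 1011
Step 7: G0=G3|G1=1|0=1 G1=NOT G3=NOT 1=0 G2=G2|G0=1|1=1 G3=G2=1 -> 1011

1011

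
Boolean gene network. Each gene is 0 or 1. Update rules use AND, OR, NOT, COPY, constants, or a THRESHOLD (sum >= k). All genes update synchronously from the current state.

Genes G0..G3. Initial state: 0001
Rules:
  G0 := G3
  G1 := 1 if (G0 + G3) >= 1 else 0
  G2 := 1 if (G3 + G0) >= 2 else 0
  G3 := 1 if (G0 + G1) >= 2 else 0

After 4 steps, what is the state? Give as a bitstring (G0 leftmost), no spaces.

Step 1: G0=G3=1 G1=(0+1>=1)=1 G2=(1+0>=2)=0 G3=(0+0>=2)=0 -> 1100
Step 2: G0=G3=0 G1=(1+0>=1)=1 G2=(0+1>=2)=0 G3=(1+1>=2)=1 -> 0101
Step 3: G0=G3=1 G1=(0+1>=1)=1 G2=(1+0>=2)=0 G3=(0+1>=2)=0 -> 1100
Step 4: G0=G3=0 G1=(1+0>=1)=1 G2=(0+1>=2)=0 G3=(1+1>=2)=1 -> 0101

0101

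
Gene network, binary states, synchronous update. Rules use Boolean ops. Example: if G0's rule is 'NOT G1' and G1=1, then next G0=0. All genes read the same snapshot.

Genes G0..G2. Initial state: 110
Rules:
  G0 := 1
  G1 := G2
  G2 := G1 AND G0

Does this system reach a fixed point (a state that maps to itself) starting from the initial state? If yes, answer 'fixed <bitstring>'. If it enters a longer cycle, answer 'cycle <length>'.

Step 0: 110
Step 1: G0=1(const) G1=G2=0 G2=G1&G0=1&1=1 -> 101
Step 2: G0=1(const) G1=G2=1 G2=G1&G0=0&1=0 -> 110
Cycle of length 2 starting at step 0 -> no fixed point

Answer: cycle 2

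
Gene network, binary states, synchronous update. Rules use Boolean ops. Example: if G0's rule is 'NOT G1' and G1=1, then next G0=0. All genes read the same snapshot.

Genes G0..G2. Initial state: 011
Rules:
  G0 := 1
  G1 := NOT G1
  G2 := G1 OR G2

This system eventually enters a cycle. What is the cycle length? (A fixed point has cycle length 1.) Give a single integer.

Step 0: 011
Step 1: G0=1(const) G1=NOT G1=NOT 1=0 G2=G1|G2=1|1=1 -> 101
Step 2: G0=1(const) G1=NOT G1=NOT 0=1 G2=G1|G2=0|1=1 -> 111
Step 3: G0=1(const) G1=NOT G1=NOT 1=0 G2=G1|G2=1|1=1 -> 101
State from step 3 equals state from step 1 -> cycle length 2

Answer: 2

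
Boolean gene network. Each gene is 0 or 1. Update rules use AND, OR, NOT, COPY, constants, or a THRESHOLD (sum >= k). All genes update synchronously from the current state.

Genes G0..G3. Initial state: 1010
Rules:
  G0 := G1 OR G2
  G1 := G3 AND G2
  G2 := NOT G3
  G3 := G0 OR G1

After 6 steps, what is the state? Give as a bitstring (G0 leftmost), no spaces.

Step 1: G0=G1|G2=0|1=1 G1=G3&G2=0&1=0 G2=NOT G3=NOT 0=1 G3=G0|G1=1|0=1 -> 1011
Step 2: G0=G1|G2=0|1=1 G1=G3&G2=1&1=1 G2=NOT G3=NOT 1=0 G3=G0|G1=1|0=1 -> 1101
Step 3: G0=G1|G2=1|0=1 G1=G3&G2=1&0=0 G2=NOT G3=NOT 1=0 G3=G0|G1=1|1=1 -> 1001
Step 4: G0=G1|G2=0|0=0 G1=G3&G2=1&0=0 G2=NOT G3=NOT 1=0 G3=G0|G1=1|0=1 -> 0001
Step 5: G0=G1|G2=0|0=0 G1=G3&G2=1&0=0 G2=NOT G3=NOT 1=0 G3=G0|G1=0|0=0 -> 0000
Step 6: G0=G1|G2=0|0=0 G1=G3&G2=0&0=0 G2=NOT G3=NOT 0=1 G3=G0|G1=0|0=0 -> 0010

0010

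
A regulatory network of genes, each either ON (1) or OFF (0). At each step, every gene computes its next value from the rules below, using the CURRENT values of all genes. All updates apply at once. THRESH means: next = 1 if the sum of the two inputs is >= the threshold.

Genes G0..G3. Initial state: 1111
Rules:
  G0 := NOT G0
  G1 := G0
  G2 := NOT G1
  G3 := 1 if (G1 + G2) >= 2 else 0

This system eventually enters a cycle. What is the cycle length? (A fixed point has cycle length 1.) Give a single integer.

Answer: 2

Derivation:
Step 0: 1111
Step 1: G0=NOT G0=NOT 1=0 G1=G0=1 G2=NOT G1=NOT 1=0 G3=(1+1>=2)=1 -> 0101
Step 2: G0=NOT G0=NOT 0=1 G1=G0=0 G2=NOT G1=NOT 1=0 G3=(1+0>=2)=0 -> 1000
Step 3: G0=NOT G0=NOT 1=0 G1=G0=1 G2=NOT G1=NOT 0=1 G3=(0+0>=2)=0 -> 0110
Step 4: G0=NOT G0=NOT 0=1 G1=G0=0 G2=NOT G1=NOT 1=0 G3=(1+1>=2)=1 -> 1001
Step 5: G0=NOT G0=NOT 1=0 G1=G0=1 G2=NOT G1=NOT 0=1 G3=(0+0>=2)=0 -> 0110
State from step 5 equals state from step 3 -> cycle length 2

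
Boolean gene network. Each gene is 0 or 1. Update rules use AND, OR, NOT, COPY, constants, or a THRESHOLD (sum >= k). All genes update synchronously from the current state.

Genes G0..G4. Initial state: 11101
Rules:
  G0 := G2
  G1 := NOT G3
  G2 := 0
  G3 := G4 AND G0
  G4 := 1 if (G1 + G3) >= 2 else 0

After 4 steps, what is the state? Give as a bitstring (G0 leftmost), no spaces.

Step 1: G0=G2=1 G1=NOT G3=NOT 0=1 G2=0(const) G3=G4&G0=1&1=1 G4=(1+0>=2)=0 -> 11010
Step 2: G0=G2=0 G1=NOT G3=NOT 1=0 G2=0(const) G3=G4&G0=0&1=0 G4=(1+1>=2)=1 -> 00001
Step 3: G0=G2=0 G1=NOT G3=NOT 0=1 G2=0(const) G3=G4&G0=1&0=0 G4=(0+0>=2)=0 -> 01000
Step 4: G0=G2=0 G1=NOT G3=NOT 0=1 G2=0(const) G3=G4&G0=0&0=0 G4=(1+0>=2)=0 -> 01000

01000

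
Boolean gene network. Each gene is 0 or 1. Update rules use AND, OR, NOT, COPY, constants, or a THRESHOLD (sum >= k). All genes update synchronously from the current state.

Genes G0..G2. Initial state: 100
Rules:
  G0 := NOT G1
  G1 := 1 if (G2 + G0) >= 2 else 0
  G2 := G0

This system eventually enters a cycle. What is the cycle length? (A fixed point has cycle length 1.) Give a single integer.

Step 0: 100
Step 1: G0=NOT G1=NOT 0=1 G1=(0+1>=2)=0 G2=G0=1 -> 101
Step 2: G0=NOT G1=NOT 0=1 G1=(1+1>=2)=1 G2=G0=1 -> 111
Step 3: G0=NOT G1=NOT 1=0 G1=(1+1>=2)=1 G2=G0=1 -> 011
Step 4: G0=NOT G1=NOT 1=0 G1=(1+0>=2)=0 G2=G0=0 -> 000
Step 5: G0=NOT G1=NOT 0=1 G1=(0+0>=2)=0 G2=G0=0 -> 100
State from step 5 equals state from step 0 -> cycle length 5

Answer: 5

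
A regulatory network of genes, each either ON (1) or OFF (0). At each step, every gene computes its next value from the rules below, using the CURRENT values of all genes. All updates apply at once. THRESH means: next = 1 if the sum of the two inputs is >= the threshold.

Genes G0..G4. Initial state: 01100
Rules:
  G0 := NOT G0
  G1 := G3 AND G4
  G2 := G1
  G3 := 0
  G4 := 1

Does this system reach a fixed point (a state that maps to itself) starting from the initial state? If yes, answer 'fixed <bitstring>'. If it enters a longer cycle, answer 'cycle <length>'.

Step 0: 01100
Step 1: G0=NOT G0=NOT 0=1 G1=G3&G4=0&0=0 G2=G1=1 G3=0(const) G4=1(const) -> 10101
Step 2: G0=NOT G0=NOT 1=0 G1=G3&G4=0&1=0 G2=G1=0 G3=0(const) G4=1(const) -> 00001
Step 3: G0=NOT G0=NOT 0=1 G1=G3&G4=0&1=0 G2=G1=0 G3=0(const) G4=1(const) -> 10001
Step 4: G0=NOT G0=NOT 1=0 G1=G3&G4=0&1=0 G2=G1=0 G3=0(const) G4=1(const) -> 00001
Cycle of length 2 starting at step 2 -> no fixed point

Answer: cycle 2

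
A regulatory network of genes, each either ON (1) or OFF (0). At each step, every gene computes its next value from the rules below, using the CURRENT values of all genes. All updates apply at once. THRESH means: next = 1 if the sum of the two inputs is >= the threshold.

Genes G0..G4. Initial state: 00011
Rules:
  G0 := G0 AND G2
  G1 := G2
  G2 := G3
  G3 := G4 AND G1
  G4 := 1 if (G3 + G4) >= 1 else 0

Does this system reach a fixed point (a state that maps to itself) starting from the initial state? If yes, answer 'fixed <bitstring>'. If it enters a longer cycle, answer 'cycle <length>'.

Step 0: 00011
Step 1: G0=G0&G2=0&0=0 G1=G2=0 G2=G3=1 G3=G4&G1=1&0=0 G4=(1+1>=1)=1 -> 00101
Step 2: G0=G0&G2=0&1=0 G1=G2=1 G2=G3=0 G3=G4&G1=1&0=0 G4=(0+1>=1)=1 -> 01001
Step 3: G0=G0&G2=0&0=0 G1=G2=0 G2=G3=0 G3=G4&G1=1&1=1 G4=(0+1>=1)=1 -> 00011
Cycle of length 3 starting at step 0 -> no fixed point

Answer: cycle 3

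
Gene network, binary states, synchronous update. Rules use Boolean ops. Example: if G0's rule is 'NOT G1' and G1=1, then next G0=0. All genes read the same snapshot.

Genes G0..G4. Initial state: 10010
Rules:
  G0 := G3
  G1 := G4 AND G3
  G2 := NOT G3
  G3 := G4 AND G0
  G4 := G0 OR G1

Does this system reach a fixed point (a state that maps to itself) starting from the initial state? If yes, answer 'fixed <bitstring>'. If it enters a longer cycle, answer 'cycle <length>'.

Step 0: 10010
Step 1: G0=G3=1 G1=G4&G3=0&1=0 G2=NOT G3=NOT 1=0 G3=G4&G0=0&1=0 G4=G0|G1=1|0=1 -> 10001
Step 2: G0=G3=0 G1=G4&G3=1&0=0 G2=NOT G3=NOT 0=1 G3=G4&G0=1&1=1 G4=G0|G1=1|0=1 -> 00111
Step 3: G0=G3=1 G1=G4&G3=1&1=1 G2=NOT G3=NOT 1=0 G3=G4&G0=1&0=0 G4=G0|G1=0|0=0 -> 11000
Step 4: G0=G3=0 G1=G4&G3=0&0=0 G2=NOT G3=NOT 0=1 G3=G4&G0=0&1=0 G4=G0|G1=1|1=1 -> 00101
Step 5: G0=G3=0 G1=G4&G3=1&0=0 G2=NOT G3=NOT 0=1 G3=G4&G0=1&0=0 G4=G0|G1=0|0=0 -> 00100
Step 6: G0=G3=0 G1=G4&G3=0&0=0 G2=NOT G3=NOT 0=1 G3=G4&G0=0&0=0 G4=G0|G1=0|0=0 -> 00100
Fixed point reached at step 5: 00100

Answer: fixed 00100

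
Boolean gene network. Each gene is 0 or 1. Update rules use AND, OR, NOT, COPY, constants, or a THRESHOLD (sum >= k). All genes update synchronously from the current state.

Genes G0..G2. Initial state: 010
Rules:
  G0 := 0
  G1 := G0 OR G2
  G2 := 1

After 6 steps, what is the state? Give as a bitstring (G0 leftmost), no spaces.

Step 1: G0=0(const) G1=G0|G2=0|0=0 G2=1(const) -> 001
Step 2: G0=0(const) G1=G0|G2=0|1=1 G2=1(const) -> 011
Step 3: G0=0(const) G1=G0|G2=0|1=1 G2=1(const) -> 011
Step 4: G0=0(const) G1=G0|G2=0|1=1 G2=1(const) -> 011
Step 5: G0=0(const) G1=G0|G2=0|1=1 G2=1(const) -> 011
Step 6: G0=0(const) G1=G0|G2=0|1=1 G2=1(const) -> 011

011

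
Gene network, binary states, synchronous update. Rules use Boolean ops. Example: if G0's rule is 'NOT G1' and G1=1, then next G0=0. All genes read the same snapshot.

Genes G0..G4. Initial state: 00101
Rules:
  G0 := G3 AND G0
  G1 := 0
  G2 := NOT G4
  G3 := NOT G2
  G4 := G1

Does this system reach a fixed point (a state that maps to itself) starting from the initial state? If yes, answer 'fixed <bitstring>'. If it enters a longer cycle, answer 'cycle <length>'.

Answer: fixed 00100

Derivation:
Step 0: 00101
Step 1: G0=G3&G0=0&0=0 G1=0(const) G2=NOT G4=NOT 1=0 G3=NOT G2=NOT 1=0 G4=G1=0 -> 00000
Step 2: G0=G3&G0=0&0=0 G1=0(const) G2=NOT G4=NOT 0=1 G3=NOT G2=NOT 0=1 G4=G1=0 -> 00110
Step 3: G0=G3&G0=1&0=0 G1=0(const) G2=NOT G4=NOT 0=1 G3=NOT G2=NOT 1=0 G4=G1=0 -> 00100
Step 4: G0=G3&G0=0&0=0 G1=0(const) G2=NOT G4=NOT 0=1 G3=NOT G2=NOT 1=0 G4=G1=0 -> 00100
Fixed point reached at step 3: 00100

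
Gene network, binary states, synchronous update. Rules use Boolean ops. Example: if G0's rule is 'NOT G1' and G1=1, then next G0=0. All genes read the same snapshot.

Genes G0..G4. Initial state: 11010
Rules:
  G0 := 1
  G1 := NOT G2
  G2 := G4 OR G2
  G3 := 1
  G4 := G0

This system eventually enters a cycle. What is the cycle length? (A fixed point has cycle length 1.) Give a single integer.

Answer: 1

Derivation:
Step 0: 11010
Step 1: G0=1(const) G1=NOT G2=NOT 0=1 G2=G4|G2=0|0=0 G3=1(const) G4=G0=1 -> 11011
Step 2: G0=1(const) G1=NOT G2=NOT 0=1 G2=G4|G2=1|0=1 G3=1(const) G4=G0=1 -> 11111
Step 3: G0=1(const) G1=NOT G2=NOT 1=0 G2=G4|G2=1|1=1 G3=1(const) G4=G0=1 -> 10111
Step 4: G0=1(const) G1=NOT G2=NOT 1=0 G2=G4|G2=1|1=1 G3=1(const) G4=G0=1 -> 10111
State from step 4 equals state from step 3 -> cycle length 1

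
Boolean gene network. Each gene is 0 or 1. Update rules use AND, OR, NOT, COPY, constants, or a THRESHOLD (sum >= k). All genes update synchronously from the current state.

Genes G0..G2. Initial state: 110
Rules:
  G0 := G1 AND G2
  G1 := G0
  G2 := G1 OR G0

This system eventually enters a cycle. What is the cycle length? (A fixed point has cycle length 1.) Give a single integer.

Answer: 2

Derivation:
Step 0: 110
Step 1: G0=G1&G2=1&0=0 G1=G0=1 G2=G1|G0=1|1=1 -> 011
Step 2: G0=G1&G2=1&1=1 G1=G0=0 G2=G1|G0=1|0=1 -> 101
Step 3: G0=G1&G2=0&1=0 G1=G0=1 G2=G1|G0=0|1=1 -> 011
State from step 3 equals state from step 1 -> cycle length 2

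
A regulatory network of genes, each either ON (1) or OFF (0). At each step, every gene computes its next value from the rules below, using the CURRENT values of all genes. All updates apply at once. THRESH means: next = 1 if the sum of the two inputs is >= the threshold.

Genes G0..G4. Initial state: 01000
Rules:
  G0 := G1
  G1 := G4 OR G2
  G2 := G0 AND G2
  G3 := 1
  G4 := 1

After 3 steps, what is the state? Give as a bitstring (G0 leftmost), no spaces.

Step 1: G0=G1=1 G1=G4|G2=0|0=0 G2=G0&G2=0&0=0 G3=1(const) G4=1(const) -> 10011
Step 2: G0=G1=0 G1=G4|G2=1|0=1 G2=G0&G2=1&0=0 G3=1(const) G4=1(const) -> 01011
Step 3: G0=G1=1 G1=G4|G2=1|0=1 G2=G0&G2=0&0=0 G3=1(const) G4=1(const) -> 11011

11011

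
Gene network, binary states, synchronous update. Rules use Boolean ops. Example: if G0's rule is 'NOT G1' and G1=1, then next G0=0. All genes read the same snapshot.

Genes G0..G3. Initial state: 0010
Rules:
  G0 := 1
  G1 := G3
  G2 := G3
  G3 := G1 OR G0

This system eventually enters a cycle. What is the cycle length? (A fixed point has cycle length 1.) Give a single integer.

Answer: 1

Derivation:
Step 0: 0010
Step 1: G0=1(const) G1=G3=0 G2=G3=0 G3=G1|G0=0|0=0 -> 1000
Step 2: G0=1(const) G1=G3=0 G2=G3=0 G3=G1|G0=0|1=1 -> 1001
Step 3: G0=1(const) G1=G3=1 G2=G3=1 G3=G1|G0=0|1=1 -> 1111
Step 4: G0=1(const) G1=G3=1 G2=G3=1 G3=G1|G0=1|1=1 -> 1111
State from step 4 equals state from step 3 -> cycle length 1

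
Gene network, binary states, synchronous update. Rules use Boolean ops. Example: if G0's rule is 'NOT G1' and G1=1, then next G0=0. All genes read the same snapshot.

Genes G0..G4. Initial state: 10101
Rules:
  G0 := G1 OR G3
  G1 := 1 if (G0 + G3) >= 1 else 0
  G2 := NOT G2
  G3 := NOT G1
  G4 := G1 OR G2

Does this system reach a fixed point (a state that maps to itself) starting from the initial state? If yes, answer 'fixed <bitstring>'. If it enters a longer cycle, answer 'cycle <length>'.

Step 0: 10101
Step 1: G0=G1|G3=0|0=0 G1=(1+0>=1)=1 G2=NOT G2=NOT 1=0 G3=NOT G1=NOT 0=1 G4=G1|G2=0|1=1 -> 01011
Step 2: G0=G1|G3=1|1=1 G1=(0+1>=1)=1 G2=NOT G2=NOT 0=1 G3=NOT G1=NOT 1=0 G4=G1|G2=1|0=1 -> 11101
Step 3: G0=G1|G3=1|0=1 G1=(1+0>=1)=1 G2=NOT G2=NOT 1=0 G3=NOT G1=NOT 1=0 G4=G1|G2=1|1=1 -> 11001
Step 4: G0=G1|G3=1|0=1 G1=(1+0>=1)=1 G2=NOT G2=NOT 0=1 G3=NOT G1=NOT 1=0 G4=G1|G2=1|0=1 -> 11101
Cycle of length 2 starting at step 2 -> no fixed point

Answer: cycle 2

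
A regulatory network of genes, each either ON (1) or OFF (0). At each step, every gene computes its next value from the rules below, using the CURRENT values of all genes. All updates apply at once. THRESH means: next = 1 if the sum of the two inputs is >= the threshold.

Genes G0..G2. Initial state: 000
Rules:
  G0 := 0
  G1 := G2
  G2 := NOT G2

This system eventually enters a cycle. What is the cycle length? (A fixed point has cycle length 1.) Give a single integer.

Step 0: 000
Step 1: G0=0(const) G1=G2=0 G2=NOT G2=NOT 0=1 -> 001
Step 2: G0=0(const) G1=G2=1 G2=NOT G2=NOT 1=0 -> 010
Step 3: G0=0(const) G1=G2=0 G2=NOT G2=NOT 0=1 -> 001
State from step 3 equals state from step 1 -> cycle length 2

Answer: 2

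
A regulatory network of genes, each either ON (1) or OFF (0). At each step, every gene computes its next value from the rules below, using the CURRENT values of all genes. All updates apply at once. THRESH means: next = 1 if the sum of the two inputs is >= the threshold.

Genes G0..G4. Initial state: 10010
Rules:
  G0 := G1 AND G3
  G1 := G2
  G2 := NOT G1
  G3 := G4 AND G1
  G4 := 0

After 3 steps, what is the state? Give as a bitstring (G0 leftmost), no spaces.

Step 1: G0=G1&G3=0&1=0 G1=G2=0 G2=NOT G1=NOT 0=1 G3=G4&G1=0&0=0 G4=0(const) -> 00100
Step 2: G0=G1&G3=0&0=0 G1=G2=1 G2=NOT G1=NOT 0=1 G3=G4&G1=0&0=0 G4=0(const) -> 01100
Step 3: G0=G1&G3=1&0=0 G1=G2=1 G2=NOT G1=NOT 1=0 G3=G4&G1=0&1=0 G4=0(const) -> 01000

01000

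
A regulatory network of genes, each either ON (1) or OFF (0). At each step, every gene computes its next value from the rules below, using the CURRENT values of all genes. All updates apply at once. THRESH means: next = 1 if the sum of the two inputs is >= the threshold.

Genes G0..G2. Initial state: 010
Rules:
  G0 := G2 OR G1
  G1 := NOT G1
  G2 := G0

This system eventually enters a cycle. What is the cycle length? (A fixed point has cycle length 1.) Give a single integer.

Answer: 2

Derivation:
Step 0: 010
Step 1: G0=G2|G1=0|1=1 G1=NOT G1=NOT 1=0 G2=G0=0 -> 100
Step 2: G0=G2|G1=0|0=0 G1=NOT G1=NOT 0=1 G2=G0=1 -> 011
Step 3: G0=G2|G1=1|1=1 G1=NOT G1=NOT 1=0 G2=G0=0 -> 100
State from step 3 equals state from step 1 -> cycle length 2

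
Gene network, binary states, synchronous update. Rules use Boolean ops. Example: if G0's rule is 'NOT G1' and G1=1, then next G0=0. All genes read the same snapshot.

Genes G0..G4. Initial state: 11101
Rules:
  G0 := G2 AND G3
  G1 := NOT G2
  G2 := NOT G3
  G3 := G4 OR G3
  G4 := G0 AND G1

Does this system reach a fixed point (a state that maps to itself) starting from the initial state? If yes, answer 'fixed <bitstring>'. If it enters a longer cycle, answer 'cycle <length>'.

Answer: fixed 01010

Derivation:
Step 0: 11101
Step 1: G0=G2&G3=1&0=0 G1=NOT G2=NOT 1=0 G2=NOT G3=NOT 0=1 G3=G4|G3=1|0=1 G4=G0&G1=1&1=1 -> 00111
Step 2: G0=G2&G3=1&1=1 G1=NOT G2=NOT 1=0 G2=NOT G3=NOT 1=0 G3=G4|G3=1|1=1 G4=G0&G1=0&0=0 -> 10010
Step 3: G0=G2&G3=0&1=0 G1=NOT G2=NOT 0=1 G2=NOT G3=NOT 1=0 G3=G4|G3=0|1=1 G4=G0&G1=1&0=0 -> 01010
Step 4: G0=G2&G3=0&1=0 G1=NOT G2=NOT 0=1 G2=NOT G3=NOT 1=0 G3=G4|G3=0|1=1 G4=G0&G1=0&1=0 -> 01010
Fixed point reached at step 3: 01010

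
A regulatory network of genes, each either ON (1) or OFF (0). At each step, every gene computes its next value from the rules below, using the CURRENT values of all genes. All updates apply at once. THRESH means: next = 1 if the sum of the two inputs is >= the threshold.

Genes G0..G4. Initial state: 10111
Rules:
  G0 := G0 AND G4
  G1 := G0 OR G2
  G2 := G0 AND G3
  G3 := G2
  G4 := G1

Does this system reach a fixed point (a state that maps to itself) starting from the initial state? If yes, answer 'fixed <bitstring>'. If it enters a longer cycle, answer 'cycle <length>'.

Step 0: 10111
Step 1: G0=G0&G4=1&1=1 G1=G0|G2=1|1=1 G2=G0&G3=1&1=1 G3=G2=1 G4=G1=0 -> 11110
Step 2: G0=G0&G4=1&0=0 G1=G0|G2=1|1=1 G2=G0&G3=1&1=1 G3=G2=1 G4=G1=1 -> 01111
Step 3: G0=G0&G4=0&1=0 G1=G0|G2=0|1=1 G2=G0&G3=0&1=0 G3=G2=1 G4=G1=1 -> 01011
Step 4: G0=G0&G4=0&1=0 G1=G0|G2=0|0=0 G2=G0&G3=0&1=0 G3=G2=0 G4=G1=1 -> 00001
Step 5: G0=G0&G4=0&1=0 G1=G0|G2=0|0=0 G2=G0&G3=0&0=0 G3=G2=0 G4=G1=0 -> 00000
Step 6: G0=G0&G4=0&0=0 G1=G0|G2=0|0=0 G2=G0&G3=0&0=0 G3=G2=0 G4=G1=0 -> 00000
Fixed point reached at step 5: 00000

Answer: fixed 00000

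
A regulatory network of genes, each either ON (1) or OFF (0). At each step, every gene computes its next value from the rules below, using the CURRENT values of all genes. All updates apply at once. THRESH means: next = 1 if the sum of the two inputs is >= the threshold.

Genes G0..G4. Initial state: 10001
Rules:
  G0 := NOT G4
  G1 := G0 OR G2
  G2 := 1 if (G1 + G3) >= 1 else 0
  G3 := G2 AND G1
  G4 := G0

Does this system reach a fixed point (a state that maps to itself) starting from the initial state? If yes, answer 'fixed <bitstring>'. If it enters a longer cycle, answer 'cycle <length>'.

Step 0: 10001
Step 1: G0=NOT G4=NOT 1=0 G1=G0|G2=1|0=1 G2=(0+0>=1)=0 G3=G2&G1=0&0=0 G4=G0=1 -> 01001
Step 2: G0=NOT G4=NOT 1=0 G1=G0|G2=0|0=0 G2=(1+0>=1)=1 G3=G2&G1=0&1=0 G4=G0=0 -> 00100
Step 3: G0=NOT G4=NOT 0=1 G1=G0|G2=0|1=1 G2=(0+0>=1)=0 G3=G2&G1=1&0=0 G4=G0=0 -> 11000
Step 4: G0=NOT G4=NOT 0=1 G1=G0|G2=1|0=1 G2=(1+0>=1)=1 G3=G2&G1=0&1=0 G4=G0=1 -> 11101
Step 5: G0=NOT G4=NOT 1=0 G1=G0|G2=1|1=1 G2=(1+0>=1)=1 G3=G2&G1=1&1=1 G4=G0=1 -> 01111
Step 6: G0=NOT G4=NOT 1=0 G1=G0|G2=0|1=1 G2=(1+1>=1)=1 G3=G2&G1=1&1=1 G4=G0=0 -> 01110
Step 7: G0=NOT G4=NOT 0=1 G1=G0|G2=0|1=1 G2=(1+1>=1)=1 G3=G2&G1=1&1=1 G4=G0=0 -> 11110
Step 8: G0=NOT G4=NOT 0=1 G1=G0|G2=1|1=1 G2=(1+1>=1)=1 G3=G2&G1=1&1=1 G4=G0=1 -> 11111
Step 9: G0=NOT G4=NOT 1=0 G1=G0|G2=1|1=1 G2=(1+1>=1)=1 G3=G2&G1=1&1=1 G4=G0=1 -> 01111
Cycle of length 4 starting at step 5 -> no fixed point

Answer: cycle 4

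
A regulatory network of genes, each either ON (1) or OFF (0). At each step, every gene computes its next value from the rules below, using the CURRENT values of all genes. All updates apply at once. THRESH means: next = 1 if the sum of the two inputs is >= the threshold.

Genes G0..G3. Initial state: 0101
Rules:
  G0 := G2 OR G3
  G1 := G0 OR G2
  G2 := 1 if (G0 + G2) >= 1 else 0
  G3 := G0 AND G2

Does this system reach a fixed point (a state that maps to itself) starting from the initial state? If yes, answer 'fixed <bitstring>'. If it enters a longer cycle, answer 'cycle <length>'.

Step 0: 0101
Step 1: G0=G2|G3=0|1=1 G1=G0|G2=0|0=0 G2=(0+0>=1)=0 G3=G0&G2=0&0=0 -> 1000
Step 2: G0=G2|G3=0|0=0 G1=G0|G2=1|0=1 G2=(1+0>=1)=1 G3=G0&G2=1&0=0 -> 0110
Step 3: G0=G2|G3=1|0=1 G1=G0|G2=0|1=1 G2=(0+1>=1)=1 G3=G0&G2=0&1=0 -> 1110
Step 4: G0=G2|G3=1|0=1 G1=G0|G2=1|1=1 G2=(1+1>=1)=1 G3=G0&G2=1&1=1 -> 1111
Step 5: G0=G2|G3=1|1=1 G1=G0|G2=1|1=1 G2=(1+1>=1)=1 G3=G0&G2=1&1=1 -> 1111
Fixed point reached at step 4: 1111

Answer: fixed 1111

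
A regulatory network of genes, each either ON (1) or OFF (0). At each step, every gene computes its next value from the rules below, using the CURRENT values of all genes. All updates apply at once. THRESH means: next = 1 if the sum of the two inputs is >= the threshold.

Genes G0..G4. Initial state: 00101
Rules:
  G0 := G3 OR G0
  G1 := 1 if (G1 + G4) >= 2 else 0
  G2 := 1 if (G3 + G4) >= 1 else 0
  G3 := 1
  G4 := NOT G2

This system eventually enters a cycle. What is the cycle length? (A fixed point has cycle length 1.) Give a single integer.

Step 0: 00101
Step 1: G0=G3|G0=0|0=0 G1=(0+1>=2)=0 G2=(0+1>=1)=1 G3=1(const) G4=NOT G2=NOT 1=0 -> 00110
Step 2: G0=G3|G0=1|0=1 G1=(0+0>=2)=0 G2=(1+0>=1)=1 G3=1(const) G4=NOT G2=NOT 1=0 -> 10110
Step 3: G0=G3|G0=1|1=1 G1=(0+0>=2)=0 G2=(1+0>=1)=1 G3=1(const) G4=NOT G2=NOT 1=0 -> 10110
State from step 3 equals state from step 2 -> cycle length 1

Answer: 1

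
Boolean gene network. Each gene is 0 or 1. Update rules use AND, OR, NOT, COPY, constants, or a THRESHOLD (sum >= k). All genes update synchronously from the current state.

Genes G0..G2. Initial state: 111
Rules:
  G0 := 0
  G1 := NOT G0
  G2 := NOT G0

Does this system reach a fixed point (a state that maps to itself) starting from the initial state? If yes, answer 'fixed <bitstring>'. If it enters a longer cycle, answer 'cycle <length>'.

Step 0: 111
Step 1: G0=0(const) G1=NOT G0=NOT 1=0 G2=NOT G0=NOT 1=0 -> 000
Step 2: G0=0(const) G1=NOT G0=NOT 0=1 G2=NOT G0=NOT 0=1 -> 011
Step 3: G0=0(const) G1=NOT G0=NOT 0=1 G2=NOT G0=NOT 0=1 -> 011
Fixed point reached at step 2: 011

Answer: fixed 011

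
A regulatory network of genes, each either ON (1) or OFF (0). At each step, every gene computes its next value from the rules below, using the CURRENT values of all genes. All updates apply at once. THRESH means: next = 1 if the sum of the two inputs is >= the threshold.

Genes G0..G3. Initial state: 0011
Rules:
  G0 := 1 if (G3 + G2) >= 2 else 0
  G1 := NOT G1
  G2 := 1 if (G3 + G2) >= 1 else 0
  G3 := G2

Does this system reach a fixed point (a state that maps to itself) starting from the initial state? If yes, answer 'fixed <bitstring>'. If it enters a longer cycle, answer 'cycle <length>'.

Step 0: 0011
Step 1: G0=(1+1>=2)=1 G1=NOT G1=NOT 0=1 G2=(1+1>=1)=1 G3=G2=1 -> 1111
Step 2: G0=(1+1>=2)=1 G1=NOT G1=NOT 1=0 G2=(1+1>=1)=1 G3=G2=1 -> 1011
Step 3: G0=(1+1>=2)=1 G1=NOT G1=NOT 0=1 G2=(1+1>=1)=1 G3=G2=1 -> 1111
Cycle of length 2 starting at step 1 -> no fixed point

Answer: cycle 2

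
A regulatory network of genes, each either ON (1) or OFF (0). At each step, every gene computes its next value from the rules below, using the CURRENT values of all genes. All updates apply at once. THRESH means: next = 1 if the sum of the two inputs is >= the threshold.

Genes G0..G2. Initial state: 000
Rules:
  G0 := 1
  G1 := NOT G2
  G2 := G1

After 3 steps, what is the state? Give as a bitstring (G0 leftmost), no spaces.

Step 1: G0=1(const) G1=NOT G2=NOT 0=1 G2=G1=0 -> 110
Step 2: G0=1(const) G1=NOT G2=NOT 0=1 G2=G1=1 -> 111
Step 3: G0=1(const) G1=NOT G2=NOT 1=0 G2=G1=1 -> 101

101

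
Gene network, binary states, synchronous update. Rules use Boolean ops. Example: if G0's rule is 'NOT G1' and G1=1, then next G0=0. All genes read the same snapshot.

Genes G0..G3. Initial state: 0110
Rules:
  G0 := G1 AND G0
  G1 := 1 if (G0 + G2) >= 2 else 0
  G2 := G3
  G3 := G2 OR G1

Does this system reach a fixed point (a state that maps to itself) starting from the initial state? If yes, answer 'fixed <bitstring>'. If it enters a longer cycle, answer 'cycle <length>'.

Step 0: 0110
Step 1: G0=G1&G0=1&0=0 G1=(0+1>=2)=0 G2=G3=0 G3=G2|G1=1|1=1 -> 0001
Step 2: G0=G1&G0=0&0=0 G1=(0+0>=2)=0 G2=G3=1 G3=G2|G1=0|0=0 -> 0010
Step 3: G0=G1&G0=0&0=0 G1=(0+1>=2)=0 G2=G3=0 G3=G2|G1=1|0=1 -> 0001
Cycle of length 2 starting at step 1 -> no fixed point

Answer: cycle 2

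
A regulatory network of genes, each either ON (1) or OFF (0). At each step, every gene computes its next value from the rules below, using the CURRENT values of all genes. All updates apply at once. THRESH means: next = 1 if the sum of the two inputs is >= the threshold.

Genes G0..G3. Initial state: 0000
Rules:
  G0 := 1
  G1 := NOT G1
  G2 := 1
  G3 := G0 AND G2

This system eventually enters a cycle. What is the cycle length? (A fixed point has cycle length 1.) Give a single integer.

Step 0: 0000
Step 1: G0=1(const) G1=NOT G1=NOT 0=1 G2=1(const) G3=G0&G2=0&0=0 -> 1110
Step 2: G0=1(const) G1=NOT G1=NOT 1=0 G2=1(const) G3=G0&G2=1&1=1 -> 1011
Step 3: G0=1(const) G1=NOT G1=NOT 0=1 G2=1(const) G3=G0&G2=1&1=1 -> 1111
Step 4: G0=1(const) G1=NOT G1=NOT 1=0 G2=1(const) G3=G0&G2=1&1=1 -> 1011
State from step 4 equals state from step 2 -> cycle length 2

Answer: 2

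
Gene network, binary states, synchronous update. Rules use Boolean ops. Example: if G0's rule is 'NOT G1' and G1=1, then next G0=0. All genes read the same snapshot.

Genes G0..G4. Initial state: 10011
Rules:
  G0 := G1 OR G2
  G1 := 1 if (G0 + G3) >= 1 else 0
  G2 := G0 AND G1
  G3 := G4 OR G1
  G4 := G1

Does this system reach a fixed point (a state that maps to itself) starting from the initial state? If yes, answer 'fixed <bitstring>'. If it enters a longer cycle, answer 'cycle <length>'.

Answer: fixed 11111

Derivation:
Step 0: 10011
Step 1: G0=G1|G2=0|0=0 G1=(1+1>=1)=1 G2=G0&G1=1&0=0 G3=G4|G1=1|0=1 G4=G1=0 -> 01010
Step 2: G0=G1|G2=1|0=1 G1=(0+1>=1)=1 G2=G0&G1=0&1=0 G3=G4|G1=0|1=1 G4=G1=1 -> 11011
Step 3: G0=G1|G2=1|0=1 G1=(1+1>=1)=1 G2=G0&G1=1&1=1 G3=G4|G1=1|1=1 G4=G1=1 -> 11111
Step 4: G0=G1|G2=1|1=1 G1=(1+1>=1)=1 G2=G0&G1=1&1=1 G3=G4|G1=1|1=1 G4=G1=1 -> 11111
Fixed point reached at step 3: 11111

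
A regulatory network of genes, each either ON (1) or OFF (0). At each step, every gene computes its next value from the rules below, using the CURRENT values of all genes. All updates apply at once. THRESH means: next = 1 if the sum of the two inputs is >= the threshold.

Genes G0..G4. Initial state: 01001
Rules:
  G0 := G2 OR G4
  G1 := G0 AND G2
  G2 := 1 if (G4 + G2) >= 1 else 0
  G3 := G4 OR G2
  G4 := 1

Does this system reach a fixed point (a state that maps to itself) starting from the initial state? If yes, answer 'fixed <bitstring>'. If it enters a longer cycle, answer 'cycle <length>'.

Answer: fixed 11111

Derivation:
Step 0: 01001
Step 1: G0=G2|G4=0|1=1 G1=G0&G2=0&0=0 G2=(1+0>=1)=1 G3=G4|G2=1|0=1 G4=1(const) -> 10111
Step 2: G0=G2|G4=1|1=1 G1=G0&G2=1&1=1 G2=(1+1>=1)=1 G3=G4|G2=1|1=1 G4=1(const) -> 11111
Step 3: G0=G2|G4=1|1=1 G1=G0&G2=1&1=1 G2=(1+1>=1)=1 G3=G4|G2=1|1=1 G4=1(const) -> 11111
Fixed point reached at step 2: 11111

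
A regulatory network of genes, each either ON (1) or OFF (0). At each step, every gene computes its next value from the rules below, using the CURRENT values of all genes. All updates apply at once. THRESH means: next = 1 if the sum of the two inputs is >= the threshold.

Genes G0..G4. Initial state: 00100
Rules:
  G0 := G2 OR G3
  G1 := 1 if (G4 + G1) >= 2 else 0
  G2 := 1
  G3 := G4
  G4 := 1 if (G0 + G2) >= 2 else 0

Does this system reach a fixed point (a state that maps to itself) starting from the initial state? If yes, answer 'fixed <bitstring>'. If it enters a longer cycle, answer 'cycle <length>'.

Step 0: 00100
Step 1: G0=G2|G3=1|0=1 G1=(0+0>=2)=0 G2=1(const) G3=G4=0 G4=(0+1>=2)=0 -> 10100
Step 2: G0=G2|G3=1|0=1 G1=(0+0>=2)=0 G2=1(const) G3=G4=0 G4=(1+1>=2)=1 -> 10101
Step 3: G0=G2|G3=1|0=1 G1=(1+0>=2)=0 G2=1(const) G3=G4=1 G4=(1+1>=2)=1 -> 10111
Step 4: G0=G2|G3=1|1=1 G1=(1+0>=2)=0 G2=1(const) G3=G4=1 G4=(1+1>=2)=1 -> 10111
Fixed point reached at step 3: 10111

Answer: fixed 10111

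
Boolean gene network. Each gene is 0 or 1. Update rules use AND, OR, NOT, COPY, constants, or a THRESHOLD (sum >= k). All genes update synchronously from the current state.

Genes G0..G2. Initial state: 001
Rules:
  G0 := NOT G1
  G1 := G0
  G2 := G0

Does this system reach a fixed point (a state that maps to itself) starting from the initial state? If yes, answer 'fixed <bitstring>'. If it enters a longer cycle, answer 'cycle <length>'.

Step 0: 001
Step 1: G0=NOT G1=NOT 0=1 G1=G0=0 G2=G0=0 -> 100
Step 2: G0=NOT G1=NOT 0=1 G1=G0=1 G2=G0=1 -> 111
Step 3: G0=NOT G1=NOT 1=0 G1=G0=1 G2=G0=1 -> 011
Step 4: G0=NOT G1=NOT 1=0 G1=G0=0 G2=G0=0 -> 000
Step 5: G0=NOT G1=NOT 0=1 G1=G0=0 G2=G0=0 -> 100
Cycle of length 4 starting at step 1 -> no fixed point

Answer: cycle 4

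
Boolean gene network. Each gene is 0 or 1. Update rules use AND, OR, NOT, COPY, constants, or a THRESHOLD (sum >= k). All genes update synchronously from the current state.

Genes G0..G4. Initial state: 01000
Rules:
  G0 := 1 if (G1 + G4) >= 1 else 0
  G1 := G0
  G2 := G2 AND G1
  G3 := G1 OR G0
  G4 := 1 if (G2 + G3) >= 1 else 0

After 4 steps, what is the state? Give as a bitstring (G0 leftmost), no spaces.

Step 1: G0=(1+0>=1)=1 G1=G0=0 G2=G2&G1=0&1=0 G3=G1|G0=1|0=1 G4=(0+0>=1)=0 -> 10010
Step 2: G0=(0+0>=1)=0 G1=G0=1 G2=G2&G1=0&0=0 G3=G1|G0=0|1=1 G4=(0+1>=1)=1 -> 01011
Step 3: G0=(1+1>=1)=1 G1=G0=0 G2=G2&G1=0&1=0 G3=G1|G0=1|0=1 G4=(0+1>=1)=1 -> 10011
Step 4: G0=(0+1>=1)=1 G1=G0=1 G2=G2&G1=0&0=0 G3=G1|G0=0|1=1 G4=(0+1>=1)=1 -> 11011

11011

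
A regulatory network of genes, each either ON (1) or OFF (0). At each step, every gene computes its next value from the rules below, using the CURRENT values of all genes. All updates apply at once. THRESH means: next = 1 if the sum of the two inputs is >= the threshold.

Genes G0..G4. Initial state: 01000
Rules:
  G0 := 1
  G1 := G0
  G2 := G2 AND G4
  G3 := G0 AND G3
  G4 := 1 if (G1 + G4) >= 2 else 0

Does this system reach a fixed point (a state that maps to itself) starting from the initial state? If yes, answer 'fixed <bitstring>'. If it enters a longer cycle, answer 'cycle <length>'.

Step 0: 01000
Step 1: G0=1(const) G1=G0=0 G2=G2&G4=0&0=0 G3=G0&G3=0&0=0 G4=(1+0>=2)=0 -> 10000
Step 2: G0=1(const) G1=G0=1 G2=G2&G4=0&0=0 G3=G0&G3=1&0=0 G4=(0+0>=2)=0 -> 11000
Step 3: G0=1(const) G1=G0=1 G2=G2&G4=0&0=0 G3=G0&G3=1&0=0 G4=(1+0>=2)=0 -> 11000
Fixed point reached at step 2: 11000

Answer: fixed 11000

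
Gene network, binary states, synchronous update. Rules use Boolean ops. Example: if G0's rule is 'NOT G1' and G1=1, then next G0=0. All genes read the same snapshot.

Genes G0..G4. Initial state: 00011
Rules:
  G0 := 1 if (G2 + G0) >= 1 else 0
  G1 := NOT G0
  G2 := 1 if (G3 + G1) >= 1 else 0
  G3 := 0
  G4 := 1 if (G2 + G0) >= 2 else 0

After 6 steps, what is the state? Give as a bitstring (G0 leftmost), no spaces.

Step 1: G0=(0+0>=1)=0 G1=NOT G0=NOT 0=1 G2=(1+0>=1)=1 G3=0(const) G4=(0+0>=2)=0 -> 01100
Step 2: G0=(1+0>=1)=1 G1=NOT G0=NOT 0=1 G2=(0+1>=1)=1 G3=0(const) G4=(1+0>=2)=0 -> 11100
Step 3: G0=(1+1>=1)=1 G1=NOT G0=NOT 1=0 G2=(0+1>=1)=1 G3=0(const) G4=(1+1>=2)=1 -> 10101
Step 4: G0=(1+1>=1)=1 G1=NOT G0=NOT 1=0 G2=(0+0>=1)=0 G3=0(const) G4=(1+1>=2)=1 -> 10001
Step 5: G0=(0+1>=1)=1 G1=NOT G0=NOT 1=0 G2=(0+0>=1)=0 G3=0(const) G4=(0+1>=2)=0 -> 10000
Step 6: G0=(0+1>=1)=1 G1=NOT G0=NOT 1=0 G2=(0+0>=1)=0 G3=0(const) G4=(0+1>=2)=0 -> 10000

10000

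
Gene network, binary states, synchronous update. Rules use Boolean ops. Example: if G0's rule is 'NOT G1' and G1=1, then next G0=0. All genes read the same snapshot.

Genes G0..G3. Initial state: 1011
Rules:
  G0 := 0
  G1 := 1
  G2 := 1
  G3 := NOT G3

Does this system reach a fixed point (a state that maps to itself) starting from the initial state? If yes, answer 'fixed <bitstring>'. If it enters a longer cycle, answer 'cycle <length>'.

Step 0: 1011
Step 1: G0=0(const) G1=1(const) G2=1(const) G3=NOT G3=NOT 1=0 -> 0110
Step 2: G0=0(const) G1=1(const) G2=1(const) G3=NOT G3=NOT 0=1 -> 0111
Step 3: G0=0(const) G1=1(const) G2=1(const) G3=NOT G3=NOT 1=0 -> 0110
Cycle of length 2 starting at step 1 -> no fixed point

Answer: cycle 2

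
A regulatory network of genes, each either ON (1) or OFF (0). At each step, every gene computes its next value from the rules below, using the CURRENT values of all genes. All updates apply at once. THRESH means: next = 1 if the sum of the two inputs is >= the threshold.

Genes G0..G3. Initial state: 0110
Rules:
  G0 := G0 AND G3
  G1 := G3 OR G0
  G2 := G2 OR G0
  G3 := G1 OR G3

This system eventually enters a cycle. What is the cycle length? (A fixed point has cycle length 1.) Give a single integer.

Answer: 1

Derivation:
Step 0: 0110
Step 1: G0=G0&G3=0&0=0 G1=G3|G0=0|0=0 G2=G2|G0=1|0=1 G3=G1|G3=1|0=1 -> 0011
Step 2: G0=G0&G3=0&1=0 G1=G3|G0=1|0=1 G2=G2|G0=1|0=1 G3=G1|G3=0|1=1 -> 0111
Step 3: G0=G0&G3=0&1=0 G1=G3|G0=1|0=1 G2=G2|G0=1|0=1 G3=G1|G3=1|1=1 -> 0111
State from step 3 equals state from step 2 -> cycle length 1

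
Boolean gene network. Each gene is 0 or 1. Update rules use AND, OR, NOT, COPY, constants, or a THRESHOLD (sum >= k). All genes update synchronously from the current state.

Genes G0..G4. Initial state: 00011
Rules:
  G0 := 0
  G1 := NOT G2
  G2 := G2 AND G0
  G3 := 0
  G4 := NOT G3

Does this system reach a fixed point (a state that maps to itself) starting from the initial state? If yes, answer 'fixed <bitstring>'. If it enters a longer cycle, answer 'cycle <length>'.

Answer: fixed 01001

Derivation:
Step 0: 00011
Step 1: G0=0(const) G1=NOT G2=NOT 0=1 G2=G2&G0=0&0=0 G3=0(const) G4=NOT G3=NOT 1=0 -> 01000
Step 2: G0=0(const) G1=NOT G2=NOT 0=1 G2=G2&G0=0&0=0 G3=0(const) G4=NOT G3=NOT 0=1 -> 01001
Step 3: G0=0(const) G1=NOT G2=NOT 0=1 G2=G2&G0=0&0=0 G3=0(const) G4=NOT G3=NOT 0=1 -> 01001
Fixed point reached at step 2: 01001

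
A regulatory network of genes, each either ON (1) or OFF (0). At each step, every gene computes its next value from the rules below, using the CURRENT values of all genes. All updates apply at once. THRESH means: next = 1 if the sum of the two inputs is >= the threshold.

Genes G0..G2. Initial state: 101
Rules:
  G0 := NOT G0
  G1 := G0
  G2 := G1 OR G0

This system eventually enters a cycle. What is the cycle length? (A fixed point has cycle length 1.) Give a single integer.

Step 0: 101
Step 1: G0=NOT G0=NOT 1=0 G1=G0=1 G2=G1|G0=0|1=1 -> 011
Step 2: G0=NOT G0=NOT 0=1 G1=G0=0 G2=G1|G0=1|0=1 -> 101
State from step 2 equals state from step 0 -> cycle length 2

Answer: 2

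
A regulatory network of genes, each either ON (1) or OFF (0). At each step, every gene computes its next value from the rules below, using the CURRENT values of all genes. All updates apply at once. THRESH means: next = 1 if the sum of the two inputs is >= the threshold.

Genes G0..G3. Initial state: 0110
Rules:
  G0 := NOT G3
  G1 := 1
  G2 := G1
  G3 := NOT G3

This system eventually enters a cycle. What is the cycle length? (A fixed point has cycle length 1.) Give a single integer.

Answer: 2

Derivation:
Step 0: 0110
Step 1: G0=NOT G3=NOT 0=1 G1=1(const) G2=G1=1 G3=NOT G3=NOT 0=1 -> 1111
Step 2: G0=NOT G3=NOT 1=0 G1=1(const) G2=G1=1 G3=NOT G3=NOT 1=0 -> 0110
State from step 2 equals state from step 0 -> cycle length 2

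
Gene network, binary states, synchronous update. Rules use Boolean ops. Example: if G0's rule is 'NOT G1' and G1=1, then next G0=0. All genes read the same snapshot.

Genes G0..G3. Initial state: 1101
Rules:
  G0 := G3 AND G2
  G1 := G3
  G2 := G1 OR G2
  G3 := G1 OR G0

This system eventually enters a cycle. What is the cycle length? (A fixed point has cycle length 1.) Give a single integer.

Answer: 1

Derivation:
Step 0: 1101
Step 1: G0=G3&G2=1&0=0 G1=G3=1 G2=G1|G2=1|0=1 G3=G1|G0=1|1=1 -> 0111
Step 2: G0=G3&G2=1&1=1 G1=G3=1 G2=G1|G2=1|1=1 G3=G1|G0=1|0=1 -> 1111
Step 3: G0=G3&G2=1&1=1 G1=G3=1 G2=G1|G2=1|1=1 G3=G1|G0=1|1=1 -> 1111
State from step 3 equals state from step 2 -> cycle length 1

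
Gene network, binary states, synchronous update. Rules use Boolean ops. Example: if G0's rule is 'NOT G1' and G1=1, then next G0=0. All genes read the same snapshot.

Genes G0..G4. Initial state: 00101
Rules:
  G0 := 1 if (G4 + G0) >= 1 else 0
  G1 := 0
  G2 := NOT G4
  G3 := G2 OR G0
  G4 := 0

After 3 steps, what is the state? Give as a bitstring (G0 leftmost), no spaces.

Step 1: G0=(1+0>=1)=1 G1=0(const) G2=NOT G4=NOT 1=0 G3=G2|G0=1|0=1 G4=0(const) -> 10010
Step 2: G0=(0+1>=1)=1 G1=0(const) G2=NOT G4=NOT 0=1 G3=G2|G0=0|1=1 G4=0(const) -> 10110
Step 3: G0=(0+1>=1)=1 G1=0(const) G2=NOT G4=NOT 0=1 G3=G2|G0=1|1=1 G4=0(const) -> 10110

10110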